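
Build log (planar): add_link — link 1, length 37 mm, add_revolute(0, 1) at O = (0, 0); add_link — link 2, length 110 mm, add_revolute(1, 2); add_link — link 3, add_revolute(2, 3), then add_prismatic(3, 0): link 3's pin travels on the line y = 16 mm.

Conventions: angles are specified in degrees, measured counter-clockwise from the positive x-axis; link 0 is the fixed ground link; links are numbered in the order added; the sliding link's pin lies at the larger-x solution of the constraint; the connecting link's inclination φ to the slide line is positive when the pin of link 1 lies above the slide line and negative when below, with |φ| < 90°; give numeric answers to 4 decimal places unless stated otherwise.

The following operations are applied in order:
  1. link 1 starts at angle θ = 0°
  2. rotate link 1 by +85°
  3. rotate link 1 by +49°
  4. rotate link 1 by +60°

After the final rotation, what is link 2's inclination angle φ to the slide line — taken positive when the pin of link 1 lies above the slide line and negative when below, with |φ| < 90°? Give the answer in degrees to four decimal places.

geometry: r = 37 mm, L = 110 mm, e = 16 mm; θ starts at 0°
rotate link 1 by +85°: θ ← 0° +85° = 85°
rotate link 1 by +49°: θ ← 85° +49° = 134°
rotate link 1 by +60°: θ ← 134° +60° = 194°
h = r sin θ − e = -8.951110 − 16 = -24.951110
sin φ = h / L = -24.951110 / 110 = -0.22682827
φ = arcsin(-0.22682827) = -13.110411°

-13.1104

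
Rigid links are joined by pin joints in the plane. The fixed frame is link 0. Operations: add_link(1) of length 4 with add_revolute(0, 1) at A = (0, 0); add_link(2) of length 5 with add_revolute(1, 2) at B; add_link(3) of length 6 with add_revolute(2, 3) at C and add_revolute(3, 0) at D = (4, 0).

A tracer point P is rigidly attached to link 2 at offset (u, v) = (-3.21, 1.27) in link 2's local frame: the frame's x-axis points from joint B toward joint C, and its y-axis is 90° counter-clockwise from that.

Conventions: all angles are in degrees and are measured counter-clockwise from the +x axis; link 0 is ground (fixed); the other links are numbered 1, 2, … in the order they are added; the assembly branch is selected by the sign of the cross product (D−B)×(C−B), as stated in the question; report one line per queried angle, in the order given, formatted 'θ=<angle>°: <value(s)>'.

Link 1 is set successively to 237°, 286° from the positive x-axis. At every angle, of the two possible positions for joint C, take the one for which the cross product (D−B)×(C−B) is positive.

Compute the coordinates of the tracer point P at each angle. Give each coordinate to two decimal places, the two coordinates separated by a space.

A=(0,0), D=(4.00,0)
θ=237°: B = A + 4.00·(cos237°, sin237°) = (-2.1786, -3.3547)
θ=237°: |BD| = 7.0305
θ=237°: circle(B,5.00) ∩ circle(D,6.00): a=2.7330, h=4.1870
θ=237°:   candidates: C₊=(-1.7746,1.6290) cross=29.437; C₋=(2.2211,-5.7302) cross=-29.437
θ=237°:   branch + wants cross > 0 → take C=(-1.7746,1.6290) (cross=29.437)
θ=237°: ex = (C−B)/|BC| = (0.0808,0.9967); ey = (-0.9967,0.0808)
θ=237°: P = B + -3.21·ex + 1.27·ey = (-3.7037,-6.4516)
θ=286°: B = A + 4.00·(cos286°, sin286°) = (1.1025, -3.8450)
θ=286°: |BD| = 4.8145
θ=286°: circle(B,5.00) ∩ circle(D,6.00): a=1.2649, h=4.8374
θ=286°:   candidates: C₊=(-1.9995,0.0763) cross=23.290; C₋=(5.7271,-5.7461) cross=-23.290
θ=286°:   branch + wants cross > 0 → take C=(-1.9995,0.0763) (cross=23.290)
θ=286°: ex = (C−B)/|BC| = (-0.6204,0.7843); ey = (-0.7843,-0.6204)
θ=286°: P = B + -3.21·ex + 1.27·ey = (2.0980,-7.1505)

θ=237°: -3.70 -6.45
θ=286°: 2.10 -7.15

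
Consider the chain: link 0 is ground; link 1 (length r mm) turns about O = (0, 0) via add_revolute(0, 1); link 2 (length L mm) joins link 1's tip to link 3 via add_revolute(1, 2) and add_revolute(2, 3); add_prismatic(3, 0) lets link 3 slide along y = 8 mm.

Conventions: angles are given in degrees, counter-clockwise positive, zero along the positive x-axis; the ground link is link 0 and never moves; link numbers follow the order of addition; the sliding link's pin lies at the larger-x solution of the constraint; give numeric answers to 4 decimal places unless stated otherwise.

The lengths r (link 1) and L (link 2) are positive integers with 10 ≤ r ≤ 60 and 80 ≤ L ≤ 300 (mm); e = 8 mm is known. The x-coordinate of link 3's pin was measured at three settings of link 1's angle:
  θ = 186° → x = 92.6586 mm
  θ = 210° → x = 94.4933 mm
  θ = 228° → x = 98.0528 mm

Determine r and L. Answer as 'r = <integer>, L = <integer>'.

constraint per measurement: (x − r cos θ)² + (r sin θ − e)² = L²
subtracting the θ₁ and θ₂ equations cancels the r² and L² terms:
r = (x₁² − x₂²) / (2[(x₁cos θ₁ + e sin θ₁) − (x₂cos θ₂ + e sin θ₂)]) = 23.9995 → r = 24
L² = (x₁ − r cos θ₁)² + (r sin θ₁ − e)² = 13689.0034 → L = 117.0000 → L = 117
check at θ₃=228°: x = 98.0528 (printed 98.0528) ✓

r = 24, L = 117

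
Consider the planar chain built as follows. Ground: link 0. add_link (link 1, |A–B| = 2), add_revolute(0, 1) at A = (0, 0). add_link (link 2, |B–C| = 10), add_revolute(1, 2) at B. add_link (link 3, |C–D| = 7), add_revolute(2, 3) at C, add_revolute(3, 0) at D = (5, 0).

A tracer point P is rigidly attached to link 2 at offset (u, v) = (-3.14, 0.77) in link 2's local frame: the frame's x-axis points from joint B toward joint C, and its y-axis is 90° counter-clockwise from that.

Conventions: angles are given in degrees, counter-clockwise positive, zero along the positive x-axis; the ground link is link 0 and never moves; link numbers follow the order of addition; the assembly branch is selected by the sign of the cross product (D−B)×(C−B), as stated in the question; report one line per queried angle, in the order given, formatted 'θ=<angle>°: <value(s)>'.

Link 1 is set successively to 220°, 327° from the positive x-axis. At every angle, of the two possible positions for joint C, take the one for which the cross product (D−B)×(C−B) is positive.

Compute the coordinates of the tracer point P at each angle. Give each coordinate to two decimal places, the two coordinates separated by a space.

A=(0,0), D=(5.00,0)
θ=220°: B = A + 2.00·(cos220°, sin220°) = (-1.5321, -1.2856)
θ=220°: |BD| = 6.6574
θ=220°: circle(B,10.00) ∩ circle(D,7.00): a=7.1590, h=6.9820
θ=220°:   candidates: C₊=(4.1439,6.9475) cross=46.482; C₋=(6.8404,-6.7537) cross=-46.482
θ=220°:   branch + wants cross > 0 → take C=(4.1439,6.9475) (cross=46.482)
θ=220°: ex = (C−B)/|BC| = (0.5676,0.8233); ey = (-0.8233,0.5676)
θ=220°: P = B + -3.14·ex + 0.77·ey = (-3.9483,-3.4337)
θ=327°: B = A + 2.00·(cos327°, sin327°) = (1.6773, -1.0893)
θ=327°: |BD| = 3.4967
θ=327°: circle(B,10.00) ∩ circle(D,7.00): a=9.0410, h=4.2732
θ=327°:   candidates: C₊=(8.9373,5.7877) cross=14.942; C₋=(11.5997,-2.3334) cross=-14.942
θ=327°:   branch + wants cross > 0 → take C=(8.9373,5.7877) (cross=14.942)
θ=327°: ex = (C−B)/|BC| = (0.7260,0.6877); ey = (-0.6877,0.7260)
θ=327°: P = B + -3.14·ex + 0.77·ey = (-1.1318,-2.6896)

θ=220°: -3.95 -3.43
θ=327°: -1.13 -2.69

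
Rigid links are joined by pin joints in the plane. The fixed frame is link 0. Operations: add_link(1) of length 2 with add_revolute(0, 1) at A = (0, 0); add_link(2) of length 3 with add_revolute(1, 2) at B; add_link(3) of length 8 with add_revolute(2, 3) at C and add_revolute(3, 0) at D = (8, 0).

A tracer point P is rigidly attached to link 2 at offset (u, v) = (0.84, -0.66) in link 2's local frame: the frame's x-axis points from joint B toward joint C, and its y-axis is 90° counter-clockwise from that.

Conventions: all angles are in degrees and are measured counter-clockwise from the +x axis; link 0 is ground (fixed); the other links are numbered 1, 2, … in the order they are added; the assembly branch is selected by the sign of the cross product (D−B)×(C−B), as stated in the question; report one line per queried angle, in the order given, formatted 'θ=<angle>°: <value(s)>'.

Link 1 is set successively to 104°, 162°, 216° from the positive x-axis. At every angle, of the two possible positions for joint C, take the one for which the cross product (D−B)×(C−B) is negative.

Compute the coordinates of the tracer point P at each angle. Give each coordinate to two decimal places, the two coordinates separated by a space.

A=(0,0), D=(8.00,0)
θ=104°: B = A + 2.00·(cos104°, sin104°) = (-0.4838, 1.9406)
θ=104°: |BD| = 8.7030
θ=104°: circle(B,3.00) ∩ circle(D,8.00): a=1.1916, h=2.7532
θ=104°:   candidates: C₊=(1.2917,4.3587) cross=23.961; C₋=(0.0639,-1.0090) cross=-23.961
θ=104°:   branch - wants cross < 0 → take C=(0.0639,-1.0090) (cross=-23.961)
θ=104°: ex = (C−B)/|BC| = (0.1826,-0.9832); ey = (0.9832,0.1826)
θ=104°: P = B + 0.84·ex + -0.66·ey = (-0.9794,0.9942)
θ=162°: B = A + 2.00·(cos162°, sin162°) = (-1.9021, 0.6180)
θ=162°: |BD| = 9.9214
θ=162°: circle(B,3.00) ∩ circle(D,8.00): a=2.1889, h=2.0515
θ=162°:   candidates: C₊=(0.4103,2.5292) cross=20.354; C₋=(0.1547,-1.5659) cross=-20.354
θ=162°:   branch - wants cross < 0 → take C=(0.1547,-1.5659) (cross=-20.354)
θ=162°: ex = (C−B)/|BC| = (0.6856,-0.7280); ey = (0.7280,0.6856)
θ=162°: P = B + 0.84·ex + -0.66·ey = (-1.8066,-0.4460)
θ=216°: B = A + 2.00·(cos216°, sin216°) = (-1.6180, -1.1756)
θ=216°: |BD| = 9.6896
θ=216°: circle(B,3.00) ∩ circle(D,8.00): a=2.0067, h=2.2300
θ=216°:   candidates: C₊=(0.1033,1.2815) cross=21.608; C₋=(0.6444,-3.1457) cross=-21.608
θ=216°:   branch - wants cross < 0 → take C=(0.6444,-3.1457) (cross=-21.608)
θ=216°: ex = (C−B)/|BC| = (0.7541,-0.6567); ey = (0.6567,0.7541)
θ=216°: P = B + 0.84·ex + -0.66·ey = (-1.4180,-2.2249)

θ=104°: -0.98 0.99
θ=162°: -1.81 -0.45
θ=216°: -1.42 -2.22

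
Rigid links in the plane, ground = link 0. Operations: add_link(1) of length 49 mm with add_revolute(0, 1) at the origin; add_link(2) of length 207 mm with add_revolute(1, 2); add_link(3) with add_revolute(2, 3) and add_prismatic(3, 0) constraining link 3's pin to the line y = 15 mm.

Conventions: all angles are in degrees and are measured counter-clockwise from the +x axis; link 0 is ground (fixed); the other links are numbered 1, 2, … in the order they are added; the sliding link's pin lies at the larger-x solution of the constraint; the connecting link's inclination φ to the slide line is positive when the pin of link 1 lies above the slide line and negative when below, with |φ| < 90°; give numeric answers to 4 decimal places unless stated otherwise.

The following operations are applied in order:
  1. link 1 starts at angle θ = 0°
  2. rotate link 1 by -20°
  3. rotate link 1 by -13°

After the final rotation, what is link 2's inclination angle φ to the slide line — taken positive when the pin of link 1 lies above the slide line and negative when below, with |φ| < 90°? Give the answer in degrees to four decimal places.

geometry: r = 49 mm, L = 207 mm, e = 15 mm; θ starts at 0°
rotate link 1 by -20°: θ ← 0° -20° = -20°
rotate link 1 by -13°: θ ← -20° -13° = -33°
h = r sin θ − e = -26.687313 − 15 = -41.687313
sin φ = h / L = -41.687313 / 207 = -0.20138798
φ = arcsin(-0.20138798) = -11.618136°

-11.6181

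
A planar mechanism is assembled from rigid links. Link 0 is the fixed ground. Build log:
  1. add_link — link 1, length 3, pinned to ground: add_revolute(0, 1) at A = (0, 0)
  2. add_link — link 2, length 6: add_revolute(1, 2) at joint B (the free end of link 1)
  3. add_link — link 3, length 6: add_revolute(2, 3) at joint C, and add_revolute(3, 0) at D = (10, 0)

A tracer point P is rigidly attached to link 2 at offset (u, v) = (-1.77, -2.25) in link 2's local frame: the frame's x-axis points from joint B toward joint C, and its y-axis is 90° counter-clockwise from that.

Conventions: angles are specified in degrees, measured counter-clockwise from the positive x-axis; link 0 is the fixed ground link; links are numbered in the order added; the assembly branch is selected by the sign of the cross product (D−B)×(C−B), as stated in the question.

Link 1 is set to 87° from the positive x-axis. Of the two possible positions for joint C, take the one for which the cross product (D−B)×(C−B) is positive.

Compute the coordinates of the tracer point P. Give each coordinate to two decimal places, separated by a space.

A=(0,0), D=(10.00,0)
B = A + 3.00·(cos87°, sin87°) = (0.1570, 2.9959)
|BD| = 10.2888
circle(B,6.00) ∩ circle(D,6.00): a=5.1444, h=3.0879
  candidates: C₊=(5.9776,4.4520) cross=31.771; C₋=(4.1794,-1.4561) cross=-31.771
  branch + wants cross > 0 → take C=(5.9776,4.4520) (cross=31.771)
ex = (C−B)/|BC| = (0.9701,0.2427); ey = (-0.2427,0.9701)
P = B + -1.77·ex + -2.25·ey = (-1.0140,0.3836)

-1.01 0.38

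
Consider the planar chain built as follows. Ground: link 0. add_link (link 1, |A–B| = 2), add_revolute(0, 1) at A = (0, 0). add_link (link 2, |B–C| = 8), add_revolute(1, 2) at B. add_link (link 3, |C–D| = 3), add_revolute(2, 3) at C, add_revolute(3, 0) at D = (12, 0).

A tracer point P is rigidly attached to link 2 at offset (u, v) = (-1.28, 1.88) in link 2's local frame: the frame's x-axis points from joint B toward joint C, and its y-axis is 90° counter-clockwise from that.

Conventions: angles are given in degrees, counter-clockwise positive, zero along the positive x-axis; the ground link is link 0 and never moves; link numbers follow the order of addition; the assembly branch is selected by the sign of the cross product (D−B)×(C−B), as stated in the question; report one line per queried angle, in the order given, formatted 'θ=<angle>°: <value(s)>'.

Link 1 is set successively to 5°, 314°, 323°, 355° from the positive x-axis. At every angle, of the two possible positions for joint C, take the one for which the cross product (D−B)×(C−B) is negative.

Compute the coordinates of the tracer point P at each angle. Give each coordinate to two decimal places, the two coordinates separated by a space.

A=(0,0), D=(12.00,0)
θ=5°: B = A + 2.00·(cos5°, sin5°) = (1.9924, 0.1743)
θ=5°: |BD| = 10.0091
θ=5°: circle(B,8.00) ∩ circle(D,3.00): a=7.7521, h=1.9763
θ=5°:   candidates: C₊=(9.7777,2.0153) cross=19.781; C₋=(9.7089,-1.9367) cross=-19.781
θ=5°:   branch - wants cross < 0 → take C=(9.7089,-1.9367) (cross=-19.781)
θ=5°: ex = (C−B)/|BC| = (0.9646,-0.2639); ey = (0.2639,0.9646)
θ=5°: P = B + -1.28·ex + 1.88·ey = (1.2538,2.3254)
θ=314°: B = A + 2.00·(cos314°, sin314°) = (1.3893, -1.4387)
θ=314°: |BD| = 10.7078
θ=314°: circle(B,8.00) ∩ circle(D,3.00): a=7.9221, h=1.1136
θ=314°:   candidates: C₊=(9.0900,0.7292) cross=11.924; C₋=(9.3892,-1.4778) cross=-11.924
θ=314°:   branch - wants cross < 0 → take C=(9.3892,-1.4778) (cross=-11.924)
θ=314°: ex = (C−B)/|BC| = (1.0000,-0.0049); ey = (0.0049,1.0000)
θ=314°: P = B + -1.28·ex + 1.88·ey = (0.1185,0.4476)
θ=323°: B = A + 2.00·(cos323°, sin323°) = (1.5973, -1.2036)
θ=323°: |BD| = 10.4721
θ=323°: circle(B,8.00) ∩ circle(D,3.00): a=7.8621, h=1.4791
θ=323°:   candidates: C₊=(9.2373,1.1693) cross=15.489; C₋=(9.5772,-1.7693) cross=-15.489
θ=323°:   branch - wants cross < 0 → take C=(9.5772,-1.7693) (cross=-15.489)
θ=323°: ex = (C−B)/|BC| = (0.9975,-0.0707); ey = (0.0707,0.9975)
θ=323°: P = B + -1.28·ex + 1.88·ey = (0.4534,0.7622)
θ=355°: B = A + 2.00·(cos355°, sin355°) = (1.9924, -0.1743)
θ=355°: |BD| = 10.0091
θ=355°: circle(B,8.00) ∩ circle(D,3.00): a=7.7521, h=1.9763
θ=355°:   candidates: C₊=(9.7089,1.9367) cross=19.781; C₋=(9.7777,-2.0153) cross=-19.781
θ=355°:   branch - wants cross < 0 → take C=(9.7777,-2.0153) (cross=-19.781)
θ=355°: ex = (C−B)/|BC| = (0.9732,-0.2301); ey = (0.2301,0.9732)
θ=355°: P = B + -1.28·ex + 1.88·ey = (1.1794,1.9498)

θ=5°: 1.25 2.33
θ=314°: 0.12 0.45
θ=323°: 0.45 0.76
θ=355°: 1.18 1.95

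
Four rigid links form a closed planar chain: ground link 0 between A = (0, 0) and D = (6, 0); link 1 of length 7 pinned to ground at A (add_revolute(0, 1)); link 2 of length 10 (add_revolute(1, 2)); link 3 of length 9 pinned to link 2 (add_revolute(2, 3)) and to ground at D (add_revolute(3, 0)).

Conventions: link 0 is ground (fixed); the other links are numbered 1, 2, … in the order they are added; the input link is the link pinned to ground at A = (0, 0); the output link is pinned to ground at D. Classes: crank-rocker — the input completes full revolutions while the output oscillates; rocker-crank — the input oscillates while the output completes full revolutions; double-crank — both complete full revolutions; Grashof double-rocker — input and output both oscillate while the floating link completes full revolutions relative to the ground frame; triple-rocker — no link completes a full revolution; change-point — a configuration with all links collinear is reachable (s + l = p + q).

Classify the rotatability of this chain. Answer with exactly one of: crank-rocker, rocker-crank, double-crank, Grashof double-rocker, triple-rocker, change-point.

lengths: ground=6, input=7, coupler=10, output=9
sorted: s=6 (shortest), l=10 (longest), p+q=16
s + l = 16 vs p + q = 16
s + l = p + q → change-point (collinear configuration reachable)

change-point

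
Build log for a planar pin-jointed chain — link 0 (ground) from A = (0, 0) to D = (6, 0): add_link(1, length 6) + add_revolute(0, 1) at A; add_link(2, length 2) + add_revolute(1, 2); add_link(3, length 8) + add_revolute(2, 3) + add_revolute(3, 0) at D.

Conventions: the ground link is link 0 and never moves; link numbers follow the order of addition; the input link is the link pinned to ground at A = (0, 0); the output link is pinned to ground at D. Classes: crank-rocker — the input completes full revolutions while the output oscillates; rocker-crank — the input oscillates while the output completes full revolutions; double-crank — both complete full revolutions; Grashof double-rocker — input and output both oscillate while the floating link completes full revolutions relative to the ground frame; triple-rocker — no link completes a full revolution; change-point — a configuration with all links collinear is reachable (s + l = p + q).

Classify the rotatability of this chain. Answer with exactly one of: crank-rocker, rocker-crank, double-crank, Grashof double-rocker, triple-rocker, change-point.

lengths: ground=6, input=6, coupler=2, output=8
sorted: s=2 (shortest), l=8 (longest), p+q=12
s + l = 10 vs p + q = 12
s + l < p + q (Grashof) with shortest = coupler link → Grashof double-rocker

Grashof double-rocker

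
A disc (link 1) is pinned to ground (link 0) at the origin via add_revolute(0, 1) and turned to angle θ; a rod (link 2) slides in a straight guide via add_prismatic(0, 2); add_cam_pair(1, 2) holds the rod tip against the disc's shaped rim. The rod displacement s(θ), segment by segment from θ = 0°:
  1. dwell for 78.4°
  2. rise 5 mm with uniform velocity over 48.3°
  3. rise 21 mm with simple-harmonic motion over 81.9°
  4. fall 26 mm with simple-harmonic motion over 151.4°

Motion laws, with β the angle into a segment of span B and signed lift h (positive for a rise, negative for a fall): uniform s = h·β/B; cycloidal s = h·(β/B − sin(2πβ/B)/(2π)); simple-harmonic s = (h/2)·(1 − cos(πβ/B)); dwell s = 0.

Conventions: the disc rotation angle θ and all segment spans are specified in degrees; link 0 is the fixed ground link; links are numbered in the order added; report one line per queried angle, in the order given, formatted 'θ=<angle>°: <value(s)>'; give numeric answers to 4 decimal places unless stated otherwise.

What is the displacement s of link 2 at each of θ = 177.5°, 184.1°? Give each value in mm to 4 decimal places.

segment 1 (0° to 78.4°, dwell): s unchanged at 0.0000
segment 2 (78.4° to 126.7°, uniform, h = 5) is passed completely: s = 0.0000 + (5) = 5.0000
θ = 177.5° falls in segment 3 (126.7° to 208.6°, simple-harmonic, h = 21): β = 177.5 − 126.7 = 50.8°, B = 81.9°; Δs = 21/2·(1 − cos(π·0.6203)) = 14.3735; s = 5.0000 + 14.3735 = 19.3735
θ = 184.1° falls in segment 3 (126.7° to 208.6°, simple-harmonic, h = 21): β = 184.1 − 126.7 = 57.4°, B = 81.9°; Δs = 21/2·(1 − cos(π·0.7009)) = 16.6945; s = 5.0000 + 16.6945 = 21.6945

θ=177.5°: 19.3735
θ=184.1°: 21.6945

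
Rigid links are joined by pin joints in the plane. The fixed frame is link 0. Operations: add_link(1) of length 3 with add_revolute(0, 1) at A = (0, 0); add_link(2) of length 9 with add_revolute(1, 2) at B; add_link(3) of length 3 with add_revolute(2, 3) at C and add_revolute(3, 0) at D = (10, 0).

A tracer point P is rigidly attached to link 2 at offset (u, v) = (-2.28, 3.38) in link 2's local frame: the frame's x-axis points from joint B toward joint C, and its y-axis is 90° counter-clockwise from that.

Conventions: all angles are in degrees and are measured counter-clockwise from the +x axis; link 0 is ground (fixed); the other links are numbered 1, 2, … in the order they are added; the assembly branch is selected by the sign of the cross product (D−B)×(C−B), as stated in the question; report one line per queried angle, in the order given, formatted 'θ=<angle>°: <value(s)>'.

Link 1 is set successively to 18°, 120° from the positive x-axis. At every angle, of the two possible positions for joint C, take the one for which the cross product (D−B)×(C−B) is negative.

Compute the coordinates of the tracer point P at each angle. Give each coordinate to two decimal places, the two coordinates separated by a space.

A=(0,0), D=(10.00,0)
θ=18°: B = A + 3.00·(cos18°, sin18°) = (2.8532, 0.9271)
θ=18°: |BD| = 7.2067
θ=18°: circle(B,9.00) ∩ circle(D,3.00): a=8.5987, h=2.6575
θ=18°:   candidates: C₊=(11.7223,2.4564) cross=19.152; C₋=(11.0386,-2.8145) cross=-19.152
θ=18°:   branch - wants cross < 0 → take C=(11.0386,-2.8145) (cross=-19.152)
θ=18°: ex = (C−B)/|BC| = (0.9095,-0.4157); ey = (0.4157,0.9095)
θ=18°: P = B + -2.28·ex + 3.38·ey = (2.1847,4.9490)
θ=120°: B = A + 3.00·(cos120°, sin120°) = (-1.5000, 2.5981)
θ=120°: |BD| = 11.7898
θ=120°: circle(B,9.00) ∩ circle(D,3.00): a=8.9484, h=0.9624
θ=120°:   candidates: C₊=(7.4405,1.5649) cross=11.347; C₋=(7.0163,-0.3126) cross=-11.347
θ=120°:   branch - wants cross < 0 → take C=(7.0163,-0.3126) (cross=-11.347)
θ=120°: ex = (C−B)/|BC| = (0.9463,-0.3234); ey = (0.3234,0.9463)
θ=120°: P = B + -2.28·ex + 3.38·ey = (-2.5643,6.5338)

θ=18°: 2.18 4.95
θ=120°: -2.56 6.53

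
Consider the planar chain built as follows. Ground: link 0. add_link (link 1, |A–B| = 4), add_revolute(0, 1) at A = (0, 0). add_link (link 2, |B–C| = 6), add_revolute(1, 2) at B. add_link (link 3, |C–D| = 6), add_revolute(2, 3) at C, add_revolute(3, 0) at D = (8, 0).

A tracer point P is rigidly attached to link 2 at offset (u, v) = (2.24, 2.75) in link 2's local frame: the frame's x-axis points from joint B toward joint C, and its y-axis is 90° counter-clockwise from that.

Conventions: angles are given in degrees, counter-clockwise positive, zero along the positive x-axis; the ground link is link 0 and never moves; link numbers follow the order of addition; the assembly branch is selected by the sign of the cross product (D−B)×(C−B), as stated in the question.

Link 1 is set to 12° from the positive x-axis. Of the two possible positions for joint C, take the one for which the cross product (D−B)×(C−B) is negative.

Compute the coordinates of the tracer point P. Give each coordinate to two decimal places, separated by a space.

A=(0,0), D=(8.00,0)
B = A + 4.00·(cos12°, sin12°) = (3.9126, 0.8316)
|BD| = 4.1712
circle(B,6.00) ∩ circle(D,6.00): a=2.0856, h=5.6259
  candidates: C₊=(7.0780,5.9287) cross=23.466; C₋=(4.8346,-5.0971) cross=-23.466
  branch - wants cross < 0 → take C=(4.8346,-5.0971) (cross=-23.466)
ex = (C−B)/|BC| = (0.1537,-0.9881); ey = (0.9881,0.1537)
P = B + 2.24·ex + 2.75·ey = (6.9741,-0.9592)

6.97 -0.96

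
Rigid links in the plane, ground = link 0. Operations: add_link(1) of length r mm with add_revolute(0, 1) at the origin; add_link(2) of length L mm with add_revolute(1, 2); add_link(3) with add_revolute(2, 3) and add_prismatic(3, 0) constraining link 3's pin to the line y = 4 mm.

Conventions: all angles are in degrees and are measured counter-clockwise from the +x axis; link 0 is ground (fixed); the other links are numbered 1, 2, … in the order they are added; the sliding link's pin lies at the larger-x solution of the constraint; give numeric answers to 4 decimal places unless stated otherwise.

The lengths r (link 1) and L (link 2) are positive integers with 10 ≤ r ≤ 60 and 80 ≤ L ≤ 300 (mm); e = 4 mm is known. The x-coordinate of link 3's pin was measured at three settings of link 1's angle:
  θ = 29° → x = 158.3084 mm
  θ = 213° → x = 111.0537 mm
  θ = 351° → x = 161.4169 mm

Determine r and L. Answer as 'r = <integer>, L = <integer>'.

constraint per measurement: (x − r cos θ)² + (r sin θ − e)² = L²
subtracting the θ₁ and θ₂ equations cancels the r² and L² terms:
r = (x₁² − x₂²) / (2[(x₁cos θ₁ + e sin θ₁) − (x₂cos θ₂ + e sin θ₂)]) = 27.0000 → r = 27
L² = (x₁ − r cos θ₁)² + (r sin θ₁ − e)² = 18225.0097 → L = 135.0000 → L = 135
check at θ₃=351°: x = 161.4169 (printed 161.4169) ✓

r = 27, L = 135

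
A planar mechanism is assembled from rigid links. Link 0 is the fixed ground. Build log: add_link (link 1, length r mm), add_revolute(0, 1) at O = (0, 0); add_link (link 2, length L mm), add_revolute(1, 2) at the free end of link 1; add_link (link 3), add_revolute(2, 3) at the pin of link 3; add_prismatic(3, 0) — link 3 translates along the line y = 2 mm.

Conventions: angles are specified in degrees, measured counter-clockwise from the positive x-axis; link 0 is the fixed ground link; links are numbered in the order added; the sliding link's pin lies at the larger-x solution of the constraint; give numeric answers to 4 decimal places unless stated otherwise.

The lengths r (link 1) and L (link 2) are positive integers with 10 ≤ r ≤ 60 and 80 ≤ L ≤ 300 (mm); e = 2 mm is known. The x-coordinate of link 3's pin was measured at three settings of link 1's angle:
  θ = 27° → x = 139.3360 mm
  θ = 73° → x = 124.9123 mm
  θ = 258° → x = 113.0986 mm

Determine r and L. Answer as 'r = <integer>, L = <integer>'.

constraint per measurement: (x − r cos θ)² + (r sin θ − e)² = L²
subtracting the θ₁ and θ₂ equations cancels the r² and L² terms:
r = (x₁² − x₂²) / (2[(x₁cos θ₁ + e sin θ₁) − (x₂cos θ₂ + e sin θ₂)]) = 21.9999 → r = 22
L² = (x₁ − r cos θ₁)² + (r sin θ₁ − e)² = 14400.0012 → L = 120.0000 → L = 120
check at θ₃=258°: x = 113.0986 (printed 113.0986) ✓

r = 22, L = 120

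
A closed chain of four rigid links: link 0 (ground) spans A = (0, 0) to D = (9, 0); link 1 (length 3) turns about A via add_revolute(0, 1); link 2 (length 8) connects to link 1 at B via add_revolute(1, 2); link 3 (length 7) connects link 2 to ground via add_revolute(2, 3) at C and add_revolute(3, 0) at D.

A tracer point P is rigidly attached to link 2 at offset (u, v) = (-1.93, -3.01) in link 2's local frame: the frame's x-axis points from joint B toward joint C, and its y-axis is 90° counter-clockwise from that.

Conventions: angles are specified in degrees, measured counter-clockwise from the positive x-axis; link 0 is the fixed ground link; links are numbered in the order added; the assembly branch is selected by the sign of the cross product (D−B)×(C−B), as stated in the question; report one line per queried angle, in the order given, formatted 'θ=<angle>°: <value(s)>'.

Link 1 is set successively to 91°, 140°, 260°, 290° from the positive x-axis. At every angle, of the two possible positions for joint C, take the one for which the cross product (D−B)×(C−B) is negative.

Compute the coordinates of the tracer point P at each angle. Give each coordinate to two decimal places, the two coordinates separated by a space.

A=(0,0), D=(9.00,0)
θ=91°: B = A + 3.00·(cos91°, sin91°) = (-0.0524, 2.9995)
θ=91°: |BD| = 9.5364
θ=91°: circle(B,8.00) ∩ circle(D,7.00): a=5.5546, h=5.7572
θ=91°:   candidates: C₊=(7.0312,6.7174) cross=54.903; C₋=(3.4095,-4.2126) cross=-54.903
θ=91°:   branch - wants cross < 0 → take C=(3.4095,-4.2126) (cross=-54.903)
θ=91°: ex = (C−B)/|BC| = (0.4327,-0.9015); ey = (0.9015,0.4327)
θ=91°: P = B + -1.93·ex + -3.01·ey = (-3.6011,3.4370)
θ=140°: B = A + 3.00·(cos140°, sin140°) = (-2.2981, 1.9284)
θ=140°: |BD| = 11.4615
θ=140°: circle(B,8.00) ∩ circle(D,7.00): a=6.3851, h=4.8198
θ=140°:   candidates: C₊=(4.8069,5.6052) cross=55.242; C₋=(3.1851,-3.8970) cross=-55.242
θ=140°:   branch - wants cross < 0 → take C=(3.1851,-3.8970) (cross=-55.242)
θ=140°: ex = (C−B)/|BC| = (0.6854,-0.7282); ey = (0.7282,0.6854)
θ=140°: P = B + -1.93·ex + -3.01·ey = (-5.8127,1.2707)
θ=260°: B = A + 3.00·(cos260°, sin260°) = (-0.5209, -2.9544)
θ=260°: |BD| = 9.9688
θ=260°: circle(B,8.00) ∩ circle(D,7.00): a=5.7367, h=5.5758
θ=260°:   candidates: C₊=(3.3056,4.0711) cross=55.584; C₋=(6.6106,-6.5796) cross=-55.584
θ=260°:   branch - wants cross < 0 → take C=(6.6106,-6.5796) (cross=-55.584)
θ=260°: ex = (C−B)/|BC| = (0.8914,-0.4531); ey = (0.4531,0.8914)
θ=260°: P = B + -1.93·ex + -3.01·ey = (-3.6054,-4.7631)
θ=290°: B = A + 3.00·(cos290°, sin290°) = (1.0261, -2.8191)
θ=290°: |BD| = 8.4576
θ=290°: circle(B,8.00) ∩ circle(D,7.00): a=5.1156, h=6.1507
θ=290°:   candidates: C₊=(3.7990,4.6850) cross=52.020; C₋=(7.8992,-6.9129) cross=-52.020
θ=290°:   branch - wants cross < 0 → take C=(7.8992,-6.9129) (cross=-52.020)
θ=290°: ex = (C−B)/|BC| = (0.8591,-0.5117); ey = (0.5117,0.8591)
θ=290°: P = B + -1.93·ex + -3.01·ey = (-2.1724,-4.4175)

θ=91°: -3.60 3.44
θ=140°: -5.81 1.27
θ=260°: -3.61 -4.76
θ=290°: -2.17 -4.42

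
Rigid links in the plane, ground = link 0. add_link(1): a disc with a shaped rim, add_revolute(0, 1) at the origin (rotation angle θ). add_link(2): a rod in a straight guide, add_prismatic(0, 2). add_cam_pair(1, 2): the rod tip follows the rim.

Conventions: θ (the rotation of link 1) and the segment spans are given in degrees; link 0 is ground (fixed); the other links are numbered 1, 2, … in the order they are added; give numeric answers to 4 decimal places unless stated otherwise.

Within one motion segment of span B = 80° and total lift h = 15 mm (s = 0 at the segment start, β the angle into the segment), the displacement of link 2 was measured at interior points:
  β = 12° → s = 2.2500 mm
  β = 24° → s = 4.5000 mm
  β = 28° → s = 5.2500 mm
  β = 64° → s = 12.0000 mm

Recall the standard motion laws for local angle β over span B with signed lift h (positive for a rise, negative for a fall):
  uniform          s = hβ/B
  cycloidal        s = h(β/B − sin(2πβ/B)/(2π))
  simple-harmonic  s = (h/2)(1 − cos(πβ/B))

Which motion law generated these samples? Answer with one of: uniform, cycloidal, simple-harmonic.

candidates at β/B = r: uniform s = h·r (linear in β); cycloidal s = h·(r − sin(2πr)/(2π)); simple-harmonic s = (h/2)(1 − cos(πr))
β=12°: printed 2.2500 | uniform 2.2500, cycloidal 0.3186, simple-harmonic 0.8175
β=24°: printed 4.5000 | uniform 4.5000, cycloidal 2.2295, simple-harmonic 3.0916
β=28°: printed 5.2500 | uniform 5.2500, cycloidal 3.3186, simple-harmonic 4.0951
β=64°: printed 12.0000 | uniform 12.0000, cycloidal 14.2705, simple-harmonic 13.5676
only one law matches every sample → uniform

uniform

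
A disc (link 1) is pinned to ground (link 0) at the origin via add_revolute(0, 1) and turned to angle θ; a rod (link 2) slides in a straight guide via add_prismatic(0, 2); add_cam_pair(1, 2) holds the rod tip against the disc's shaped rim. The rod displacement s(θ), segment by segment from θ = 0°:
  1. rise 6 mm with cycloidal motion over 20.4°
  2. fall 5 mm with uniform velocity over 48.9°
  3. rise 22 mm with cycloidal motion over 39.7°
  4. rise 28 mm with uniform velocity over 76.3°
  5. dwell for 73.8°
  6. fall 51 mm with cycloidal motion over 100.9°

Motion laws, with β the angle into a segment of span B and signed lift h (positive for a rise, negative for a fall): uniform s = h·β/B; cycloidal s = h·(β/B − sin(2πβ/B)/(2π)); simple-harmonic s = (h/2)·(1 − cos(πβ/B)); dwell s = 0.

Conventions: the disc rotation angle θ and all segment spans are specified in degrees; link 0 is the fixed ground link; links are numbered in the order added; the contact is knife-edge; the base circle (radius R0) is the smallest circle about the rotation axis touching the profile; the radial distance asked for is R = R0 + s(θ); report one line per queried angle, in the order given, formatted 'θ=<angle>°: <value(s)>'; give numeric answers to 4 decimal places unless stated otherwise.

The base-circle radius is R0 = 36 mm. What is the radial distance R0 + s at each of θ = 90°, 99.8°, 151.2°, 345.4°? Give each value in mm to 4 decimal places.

segment 1 (0° to 20.4°, cycloidal, h = 6) is passed completely: s = 0.0000 + (6) = 6.0000
segment 2 (20.4° to 69.3°, uniform, h = -5) is passed completely: s = 6.0000 + (-5) = 1.0000
θ = 90° falls in segment 3 (69.3° to 109°, cycloidal, h = 22): β = 90 − 69.3 = 20.7°, B = 39.7°; Δs = 22·(0.5214 − sin(2π·0.5214)/(2π)) = 11.9406; s = 1.0000 + 11.9406 = 12.9406
θ = 99.8° falls in segment 3 (69.3° to 109°, cycloidal, h = 22): β = 99.8 − 69.3 = 30.5°, B = 39.7°; Δs = 22·(0.7683 − sin(2π·0.7683)/(2π)) = 20.3801; s = 1.0000 + 20.3801 = 21.3801
segment 3 (69.3° to 109°, cycloidal, h = 22) is passed completely: s = 1.0000 + (22) = 23.0000
θ = 151.2° falls in segment 4 (109° to 185.3°, uniform, h = 28): β = 151.2 − 109 = 42.2°, B = 76.3°; Δs = 28·42.2/76.3 = 15.4862; s = 23.0000 + 15.4862 = 38.4862
segment 4 (109° to 185.3°, uniform, h = 28) is passed completely: s = 23.0000 + (28) = 51.0000
segment 5 (185.3° to 259.1°, dwell): s unchanged at 51.0000
θ = 345.4° falls in segment 6 (259.1° to 360°, cycloidal, h = -51): β = 345.4 − 259.1 = 86.3°, B = 100.9°; Δs = -51·(0.8553 − sin(2π·0.8553)/(2π)) = -50.0246; s = 51.0000 − 50.0246 = 0.9754
θ=90°: R = R0 + s = 36 + 12.9406 = 48.9406
θ=99.8°: R = R0 + s = 36 + 21.3801 = 57.3801
θ=151.2°: R = R0 + s = 36 + 38.4862 = 74.4862
θ=345.4°: R = R0 + s = 36 + 0.9754 = 36.9754

θ=90°: 48.9406
θ=99.8°: 57.3801
θ=151.2°: 74.4862
θ=345.4°: 36.9754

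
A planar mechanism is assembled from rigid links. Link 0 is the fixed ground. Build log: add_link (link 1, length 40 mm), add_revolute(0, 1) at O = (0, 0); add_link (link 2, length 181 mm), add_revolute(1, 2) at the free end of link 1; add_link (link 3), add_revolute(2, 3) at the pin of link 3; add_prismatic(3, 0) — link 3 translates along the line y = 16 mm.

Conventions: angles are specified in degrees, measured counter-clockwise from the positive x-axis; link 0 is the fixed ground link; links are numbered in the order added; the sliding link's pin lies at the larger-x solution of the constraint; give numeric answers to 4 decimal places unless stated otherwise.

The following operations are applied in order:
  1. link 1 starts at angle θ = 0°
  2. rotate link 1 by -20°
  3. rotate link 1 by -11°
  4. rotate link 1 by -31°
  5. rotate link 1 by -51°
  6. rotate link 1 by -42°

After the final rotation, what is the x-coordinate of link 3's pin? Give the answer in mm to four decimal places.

geometry: r = 40 mm, L = 181 mm, e = 16 mm; θ starts at 0°
rotate link 1 by -20°: θ ← 0° -20° = -20°
rotate link 1 by -11°: θ ← -20° -11° = -31°
rotate link 1 by -31°: θ ← -31° -31° = -62°
rotate link 1 by -51°: θ ← -62° -51° = -113°
rotate link 1 by -42°: θ ← -113° -42° = -155°
crank pin P = (r cos θ, r sin θ) = (-36.252311, -16.904730)
h = r sin θ − e = -16.904730 − 16 = -32.904730
x = r cos θ + √(L² − h²) = -36.252311 + 177.983928 = 141.731617

141.7316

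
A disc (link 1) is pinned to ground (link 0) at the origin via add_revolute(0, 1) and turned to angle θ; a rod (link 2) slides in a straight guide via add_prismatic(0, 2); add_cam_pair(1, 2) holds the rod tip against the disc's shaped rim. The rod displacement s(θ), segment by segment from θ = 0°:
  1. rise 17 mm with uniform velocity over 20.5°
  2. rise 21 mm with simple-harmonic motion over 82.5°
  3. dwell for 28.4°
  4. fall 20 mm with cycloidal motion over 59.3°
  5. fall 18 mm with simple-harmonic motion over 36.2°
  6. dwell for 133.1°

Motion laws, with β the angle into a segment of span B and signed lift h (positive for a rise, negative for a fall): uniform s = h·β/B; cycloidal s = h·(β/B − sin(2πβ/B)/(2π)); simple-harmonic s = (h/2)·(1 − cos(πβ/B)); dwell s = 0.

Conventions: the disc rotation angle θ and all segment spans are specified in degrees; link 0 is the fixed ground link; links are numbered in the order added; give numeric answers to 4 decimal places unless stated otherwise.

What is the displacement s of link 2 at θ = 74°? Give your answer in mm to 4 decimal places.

segment 1 (0° to 20.5°, uniform, h = 17) is passed completely: s = 0.0000 + (17) = 17.0000
θ = 74° falls in segment 2 (20.5° to 103°, simple-harmonic, h = 21): β = 74 − 20.5 = 53.5°, B = 82.5°; Δs = 21/2·(1 − cos(π·0.6485)) = 15.2223; s = 17.0000 + 15.2223 = 32.2223

32.2223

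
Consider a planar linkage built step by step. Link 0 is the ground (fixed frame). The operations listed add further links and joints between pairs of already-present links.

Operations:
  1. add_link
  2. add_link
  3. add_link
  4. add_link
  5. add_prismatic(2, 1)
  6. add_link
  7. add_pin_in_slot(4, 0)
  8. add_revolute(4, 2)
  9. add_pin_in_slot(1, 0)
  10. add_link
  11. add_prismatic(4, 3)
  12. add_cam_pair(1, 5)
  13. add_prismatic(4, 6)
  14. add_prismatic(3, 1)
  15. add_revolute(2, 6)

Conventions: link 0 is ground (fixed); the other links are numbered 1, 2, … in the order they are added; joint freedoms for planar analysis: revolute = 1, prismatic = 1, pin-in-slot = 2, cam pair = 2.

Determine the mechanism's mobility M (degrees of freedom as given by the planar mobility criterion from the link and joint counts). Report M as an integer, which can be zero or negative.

ground; <1,0,0>
#1 <2,0,0>
#2 <3,0,0>
#3 <4,0,0>
#4 <5,0,0>
P:2↔1 J1 <5,1,0>
#5 <6,1,0>
PS:4↔0 J2 <6,1,1>
R:4↔2 J1 <6,2,1>
PS:1↔0 J2 <6,2,2>
#6 <7,2,2>
P:4↔3 J1 <7,3,2>
C:1↔5 J2 <7,3,3>
P:4↔6 J1 <7,4,3>
P:3↔1 J1 <7,5,3>
R:2↔6 J1 <7,6,3>
3×6 − 2×6 − 1×3 = 3

M = 3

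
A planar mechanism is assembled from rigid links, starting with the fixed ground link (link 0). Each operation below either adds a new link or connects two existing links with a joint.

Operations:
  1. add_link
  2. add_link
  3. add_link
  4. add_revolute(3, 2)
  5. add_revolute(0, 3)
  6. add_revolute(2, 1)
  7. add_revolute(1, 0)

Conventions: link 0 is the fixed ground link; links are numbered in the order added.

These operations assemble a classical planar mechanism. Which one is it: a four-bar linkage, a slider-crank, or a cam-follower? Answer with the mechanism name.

links: 4 (incl. ground); joints: 4 revolute, 0 prismatic, 0 higher (cam) pair, forming one closed loop
4 links in a single 4R loop → four-bar linkage

four-bar linkage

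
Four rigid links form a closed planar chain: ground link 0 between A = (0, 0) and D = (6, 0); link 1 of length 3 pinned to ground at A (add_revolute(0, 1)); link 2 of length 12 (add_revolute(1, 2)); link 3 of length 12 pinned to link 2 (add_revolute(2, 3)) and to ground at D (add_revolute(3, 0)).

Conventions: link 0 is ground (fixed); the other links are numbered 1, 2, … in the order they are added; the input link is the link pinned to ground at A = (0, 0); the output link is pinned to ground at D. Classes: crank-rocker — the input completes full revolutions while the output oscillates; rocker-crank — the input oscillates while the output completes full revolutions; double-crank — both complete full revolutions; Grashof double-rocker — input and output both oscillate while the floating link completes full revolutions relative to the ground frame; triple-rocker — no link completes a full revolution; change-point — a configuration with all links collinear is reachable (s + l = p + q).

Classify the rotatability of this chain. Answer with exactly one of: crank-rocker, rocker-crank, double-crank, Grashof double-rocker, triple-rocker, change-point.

lengths: ground=6, input=3, coupler=12, output=12
sorted: s=3 (shortest), l=12 (longest), p+q=18
s + l = 15 vs p + q = 18
s + l < p + q (Grashof) with shortest = input link → crank-rocker

crank-rocker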